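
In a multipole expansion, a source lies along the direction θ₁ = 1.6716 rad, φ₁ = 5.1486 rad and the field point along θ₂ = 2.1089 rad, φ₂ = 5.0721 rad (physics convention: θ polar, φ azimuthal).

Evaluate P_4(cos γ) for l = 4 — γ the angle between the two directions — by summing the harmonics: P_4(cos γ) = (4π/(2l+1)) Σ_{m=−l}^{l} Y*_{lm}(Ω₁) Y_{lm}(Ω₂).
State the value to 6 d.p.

Addition theorem: P_4(cos γ) = (4π/9) Σ_m Y*_{lm}(Ω₁) Y_{lm}(Ω₂), m = −4…4:
  [-4]  conj(Y_{4,-4})(Ω₁) = (-0.075089, 0.427064) ; Y_{4,-4}(Ω₂) = (0.031654, -0.238497) ; Δ = (0.099477, 0.031427)
  [-3]  conj(Y_{4,-3})(Ω₁) = (0.119812, -0.032150) ; Y_{4,-3}(Ω₂) = (0.358043, 0.191741) ; Δ = (0.049063, 0.011462)
  [-2]  conj(Y_{4,-2})(Ω₁) = (0.197818, 0.235635) ; Y_{4,-2}(Ω₂) = (-0.155597, 0.136310) ; Δ = (-0.062899, -0.009699)
  [-1]  conj(Y_{4,-1})(Ω₁) = (0.058620, -0.125750) ; Y_{4,-1}(Ω₂) = (0.085111, 0.226314) ; Δ = (0.033448, 0.002564)
  [+0]  conj(Y_{4,0})(Ω₁) = (0.285598, -0.000000) ; Y_{4,0}(Ω₂) = (-0.260782, 0.000000) ; Δ = (-0.074479, 0.000000)
  [+1]  conj(Y_{4,1})(Ω₁) = (-0.058620, -0.125750) ; Y_{4,1}(Ω₂) = (-0.085111, 0.226314) ; Δ = (0.033448, -0.002564)
  [+2]  conj(Y_{4,2})(Ω₁) = (0.197818, -0.235635) ; Y_{4,2}(Ω₂) = (-0.155597, -0.136310) ; Δ = (-0.062899, 0.009699)
  [+3]  conj(Y_{4,3})(Ω₁) = (-0.119812, -0.032150) ; Y_{4,3}(Ω₂) = (-0.358043, 0.191741) ; Δ = (0.049063, -0.011462)
  [+4]  conj(Y_{4,4})(Ω₁) = (-0.075089, -0.427064) ; Y_{4,4}(Ω₂) = (0.031654, 0.238497) ; Δ = (0.099477, -0.031427)
Σ over m = (0.163697, 0.000000); ×(4π/9) → (0.228565, 0.000000). Real part: 0.228565

0.228565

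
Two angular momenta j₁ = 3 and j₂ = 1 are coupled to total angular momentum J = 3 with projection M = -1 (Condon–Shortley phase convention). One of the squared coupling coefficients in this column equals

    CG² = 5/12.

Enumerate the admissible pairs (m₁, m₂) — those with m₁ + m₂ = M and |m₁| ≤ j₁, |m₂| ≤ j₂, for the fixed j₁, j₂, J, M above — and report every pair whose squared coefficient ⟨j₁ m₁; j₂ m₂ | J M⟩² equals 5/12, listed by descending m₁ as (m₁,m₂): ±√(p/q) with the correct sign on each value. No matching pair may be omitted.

Admissible pairs with m₁+m₂ = M = -1: (-2,1), (-1,0), (0,-1)
  (m₁,m₂)=(0,-1): CG² = 1/2, CG = +√(1/2)
  (m₁,m₂)=(-1,0): CG² = 1/12, CG = −√(1/12)
  (m₁,m₂)=(-2,1): CG² = 5/12, CG = −√(5/12)   ← matches the target
Pairs with CG² = 5/12: (-2,1): −√(5/12)

(-2,1): −√(5/12)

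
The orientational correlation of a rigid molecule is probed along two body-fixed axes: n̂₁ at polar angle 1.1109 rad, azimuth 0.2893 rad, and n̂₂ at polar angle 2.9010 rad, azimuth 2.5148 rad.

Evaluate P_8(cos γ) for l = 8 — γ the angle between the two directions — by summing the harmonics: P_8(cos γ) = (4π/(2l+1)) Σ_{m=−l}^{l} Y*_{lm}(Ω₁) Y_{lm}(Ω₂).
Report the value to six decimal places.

Summing Y*_{l m}(θ₁,φ₁)·Y_{l m}(θ₂,φ₂) over m ∈ [−8, 8]; prefactor 4π/(2·8+1) = 0.739198:
  term(m=-8) = +0.000001+0.000001i   from Y*(Ω₁)=-0.145067+0.157729i, Y(Ω₂)=+0.000002-0.000005i
  term(m=-7) = +0.000037+0.000005i   from Y*(Ω₁)=-0.186322+0.381514i, Y(Ω₂)=-0.000028-0.000083i
  term(m=-6) = +0.000244-0.000244i   from Y*(Ω₁)=-0.062589+0.375868i, Y(Ω₂)=-0.000738-0.000526i
  term(m=-5) = +0.000008+0.000063i   from Y*(Ω₁)=-0.001161-0.009289i, Y(Ω₂)=-0.006762+0.000052i
  term(m=-4) = +0.011308+0.006516i   from Y*(Ω₁)=-0.140217-0.319463i, Y(Ω₂)=-0.030130+0.022173i
  term(m=-3) = +0.023705-0.009836i   from Y*(Ω₁)=-0.109738-0.129522i, Y(Ω₂)=-0.046059+0.143996i
  term(m=-2) = -0.029324+0.109619i   from Y*(Ω₁)=+0.226506+0.147947i, Y(Ω₂)=+0.130827+0.398503i
  term(m=-1) = +0.093461+0.121749i   from Y*(Ω₁)=+0.219393+0.065302i, Y(Ω₂)=+0.543063+0.393293i
  term(m=+0) = -0.055353-0.000000i   from Y*(Ω₁)=-0.240035-0.000000i, Y(Ω₂)=+0.230605+0.000000i
  term(m=+1) = +0.093461-0.121749i   from Y*(Ω₁)=-0.219393+0.065302i, Y(Ω₂)=-0.543063+0.393293i
  term(m=+2) = -0.029324-0.109619i   from Y*(Ω₁)=+0.226506-0.147947i, Y(Ω₂)=+0.130827-0.398503i
  term(m=+3) = +0.023705+0.009836i   from Y*(Ω₁)=+0.109738-0.129522i, Y(Ω₂)=+0.046059+0.143996i
  term(m=+4) = +0.011308-0.006516i   from Y*(Ω₁)=-0.140217+0.319463i, Y(Ω₂)=-0.030130-0.022173i
  term(m=+5) = +0.000008-0.000063i   from Y*(Ω₁)=+0.001161-0.009289i, Y(Ω₂)=+0.006762+0.000052i
  term(m=+6) = +0.000244+0.000244i   from Y*(Ω₁)=-0.062589-0.375868i, Y(Ω₂)=-0.000738+0.000526i
  term(m=+7) = +0.000037-0.000005i   from Y*(Ω₁)=+0.186322+0.381514i, Y(Ω₂)=+0.000028-0.000083i
  term(m=+8) = +0.000001-0.000001i   from Y*(Ω₁)=-0.145067-0.157729i, Y(Ω₂)=+0.000002+0.000005i
Accumulated sum +0.143526+0.000000i; after 4π/(2l+1) scaling, +0.106094+0.000000i ⇒ P_8 = 0.106094

0.106094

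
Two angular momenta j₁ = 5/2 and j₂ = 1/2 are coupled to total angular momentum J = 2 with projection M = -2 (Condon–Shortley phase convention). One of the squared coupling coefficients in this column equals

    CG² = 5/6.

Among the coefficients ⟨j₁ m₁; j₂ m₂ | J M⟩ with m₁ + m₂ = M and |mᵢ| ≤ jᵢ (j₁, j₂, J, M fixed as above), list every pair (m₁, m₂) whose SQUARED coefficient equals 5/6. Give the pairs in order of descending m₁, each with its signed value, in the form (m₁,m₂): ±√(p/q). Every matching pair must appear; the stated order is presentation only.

Admissible pairs with m₁+m₂ = M = -2: (-5/2,1/2), (-3/2,-1/2)
  (m₁,m₂)=(-3/2,-1/2): CG² = 1/6, CG = +√(1/6)
  (m₁,m₂)=(-5/2,1/2): CG² = 5/6, CG = −√(5/6)   ← matches the target
Pairs with CG² = 5/6: (-5/2,1/2): −√(5/6)

(-5/2,1/2): −√(5/6)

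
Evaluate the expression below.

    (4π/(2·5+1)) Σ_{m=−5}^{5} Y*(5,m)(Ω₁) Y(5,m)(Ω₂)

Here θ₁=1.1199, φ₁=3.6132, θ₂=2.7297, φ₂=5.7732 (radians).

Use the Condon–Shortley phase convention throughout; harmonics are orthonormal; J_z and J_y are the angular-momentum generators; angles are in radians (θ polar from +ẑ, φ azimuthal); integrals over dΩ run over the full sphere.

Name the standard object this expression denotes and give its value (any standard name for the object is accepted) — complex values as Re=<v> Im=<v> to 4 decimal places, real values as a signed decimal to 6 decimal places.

Legendre polynomial (addition theorem), +0.151560

This sum is the spherical-harmonic addition theorem: it equals the Legendre polynomial P_l(cos γ) of the angle γ between the two directions.
Summing Y*_{l m}(θ₁,φ₁)·Y_{l m}(θ₂,φ₂) over m ∈ [−5, 5]; prefactor 4π/(2·5+1) = 1.142397:
  m=-5: Y*=0.19421 - 0.19350j  Y=-0.00396 + 0.00266j  product -0.00025 + 0.00128j
  m=-4: Y*=-0.13030 + 0.39901j  Y=0.01562 - 0.03082j  product 0.01026 + 0.01025j
  m=-3: Y*=-0.02778 - 0.17669j  Y=0.00594 + 0.14544j  product 0.02553 - 0.00509j
  m=-2: Y*=-0.15117 - 0.20839j  Y=-0.19792 - 0.32221j  product -0.03723 + 0.08995j
  m=-1: Y*=0.23145 + 0.11804j  Y=0.45342 + 0.25361j  product 0.07501 + 0.11222j
  m=+0: Y*=0.20279 + 0.00000j  Y=-0.06890 + 0.00000j  product -0.01397 + 0.00000j
  m=+1: Y*=-0.23145 + 0.11804j  Y=-0.45342 + 0.25361j  product 0.07501 - 0.11222j
  m=+2: Y*=-0.15117 + 0.20839j  Y=-0.19792 + 0.32221j  product -0.03723 - 0.08995j
  m=+3: Y*=0.02778 - 0.17669j  Y=-0.00594 + 0.14544j  product 0.02553 + 0.00509j
  m=+4: Y*=-0.13030 - 0.39901j  Y=0.01562 + 0.03082j  product 0.01026 - 0.01025j
  m=+5: Y*=-0.19421 - 0.19350j  Y=0.00396 + 0.00266j  product -0.00025 - 0.00128j
Accumulated sum 0.13267 - 0.00000j; after 4π/(2l+1) scaling, 0.15156 - 0.00000j ⇒ P_5 = 0.151560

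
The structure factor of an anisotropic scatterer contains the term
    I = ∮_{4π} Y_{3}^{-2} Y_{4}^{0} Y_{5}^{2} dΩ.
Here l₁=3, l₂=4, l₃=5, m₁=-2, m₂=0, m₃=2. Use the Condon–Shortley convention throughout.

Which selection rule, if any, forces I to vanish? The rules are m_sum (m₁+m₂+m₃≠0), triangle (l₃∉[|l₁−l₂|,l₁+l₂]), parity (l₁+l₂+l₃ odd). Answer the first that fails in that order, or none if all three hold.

none

azimuthal sum: -2 + 0 + 2 = 0  ✓
1 ≤ 5 ≤ 7 (triangle on l)  ✓
L = 3 + 4 + 5 = 12 (even)  ✓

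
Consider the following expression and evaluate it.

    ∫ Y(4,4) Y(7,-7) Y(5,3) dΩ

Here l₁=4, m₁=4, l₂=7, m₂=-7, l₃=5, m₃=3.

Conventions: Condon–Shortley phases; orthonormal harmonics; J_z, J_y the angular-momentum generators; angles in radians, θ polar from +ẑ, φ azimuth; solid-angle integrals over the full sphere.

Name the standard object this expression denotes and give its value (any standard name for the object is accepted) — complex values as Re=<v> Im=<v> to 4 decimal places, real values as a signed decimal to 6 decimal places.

Gaunt coefficient, +0.144075

This is a Gaunt coefficient — the integral of a triple product of spherical harmonics over the sphere.
Rules hold: Σm=0, L=16 even, 3≤5≤11.
N = 9·15·11 = 1485
Δ = 6!·2!·8!/17! = 1/6126120
Racah Σ t=2..4: t=2:+1/69120 t=3:−1/20736 t=4:+1/69120 = -1/51840
⇒ 3j(4 7 5; 0 0 0)² = 280/21879, sgn +1
Racah Σ t=0..0: t=0:+1/58060800 = 1/58060800
⇒ 3j(4 7 5; 4 -7 3)² = 7/510, sgn +1
4πI² = N·(3j₀)²·(3jₘ)² = 980/3757
I = +1·√(0.260846/4π) = 0.14407463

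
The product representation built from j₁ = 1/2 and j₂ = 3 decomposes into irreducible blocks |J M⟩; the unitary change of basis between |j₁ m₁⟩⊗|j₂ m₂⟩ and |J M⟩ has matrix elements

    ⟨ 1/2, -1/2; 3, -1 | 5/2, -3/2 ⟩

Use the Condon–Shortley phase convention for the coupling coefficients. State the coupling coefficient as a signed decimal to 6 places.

−√(2/7) ≈ -0.534522

√[6·1!0!5!/7! · 0!1!2!4!1!4!] = √(1152/7)
  +(−1)^1/∏(1,0,0,1,0,4)! = -1/24  (running -1/24)
⟨..|..⟩ = √(1152/7)·(-1/24) = -0.534522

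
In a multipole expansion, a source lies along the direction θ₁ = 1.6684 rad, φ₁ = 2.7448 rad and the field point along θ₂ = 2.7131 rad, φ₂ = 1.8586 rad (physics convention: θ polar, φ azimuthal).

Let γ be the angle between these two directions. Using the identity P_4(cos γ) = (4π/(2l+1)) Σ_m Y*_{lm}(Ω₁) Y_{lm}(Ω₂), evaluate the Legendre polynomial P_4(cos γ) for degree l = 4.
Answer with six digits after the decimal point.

Term-by-term m-sum for l=4 (normalisation 4π/9 = 1.396263):
  m=-4: Y*=-0.007109-0.434110i  Y=+0.005373-0.012045i  product -0.005267-0.002247i
  m=-3: Y*=+0.044646-0.111644i  Y=-0.062073-0.053072i  product -0.008696+0.004561i
  m=-2: Y*=-0.216925+0.220506i  Y=-0.232131+0.150631i  product +0.017140-0.083862i
  m=-1: Y*=-0.124140+0.052017i  Y=+0.141672+0.478586i  product -0.042482-0.052042i
  m=+0: Y*=+0.287554-0.000000i  Y=+0.226122+0.000000i  product +0.065022+0.000000i
  m=+1: Y*=+0.124140+0.052017i  Y=-0.141672+0.478586i  product -0.042482+0.052042i
  m=+2: Y*=-0.216925-0.220506i  Y=-0.232131-0.150631i  product +0.017140+0.083862i
  m=+3: Y*=-0.044646-0.111644i  Y=+0.062073-0.053072i  product -0.008696-0.004561i
  m=+4: Y*=-0.007109+0.434110i  Y=+0.005373+0.012045i  product -0.005267+0.002247i
Total Σ_m = -0.013589-0.000000i. Multiply by 1.396263: -0.018974-0.000000i. P_4(cos γ) = -0.018974

-0.018974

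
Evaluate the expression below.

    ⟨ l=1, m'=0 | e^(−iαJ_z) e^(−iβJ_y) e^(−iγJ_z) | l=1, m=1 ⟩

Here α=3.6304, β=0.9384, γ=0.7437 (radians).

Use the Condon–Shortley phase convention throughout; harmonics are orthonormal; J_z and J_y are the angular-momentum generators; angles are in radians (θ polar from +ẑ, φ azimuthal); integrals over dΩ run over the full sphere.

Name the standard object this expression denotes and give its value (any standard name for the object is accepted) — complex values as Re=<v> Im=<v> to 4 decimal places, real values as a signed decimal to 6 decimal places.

Wigner D-matrix element, Re=0.4198 Im=-0.3861

This is a Wigner D-matrix element — the rotation-matrix element ⟨l m'| R(α,β,γ) |l m⟩ in the angular-momentum basis.
D^1_{0,1}(3.6304,0.9384,0.7437) = e^{-i·0·3.6304}·d^1_{0,1}(0.9384)·e^{-i·1·0.7437}. Compute d first:
c=cos(0.938400/2)=0.891930, s=sin(0.938400/2)=0.452173; N=√[1·1·2·1]=1.414214
k: max(0,(1)−(0))=1 … min(1+(1),1−(0))=1
  k=1: (−1)^0·1.4142/(1)·0.8919^1·0.4522^1 = +0.570362
d^1_{0,1}(0.9384) = +0.570362
Attach z-rotation phases: D = e^{-i(0)(3.6304)}·(+0.570362)·e^{-i(1)(0.7437)} = +0.419768-0.386144i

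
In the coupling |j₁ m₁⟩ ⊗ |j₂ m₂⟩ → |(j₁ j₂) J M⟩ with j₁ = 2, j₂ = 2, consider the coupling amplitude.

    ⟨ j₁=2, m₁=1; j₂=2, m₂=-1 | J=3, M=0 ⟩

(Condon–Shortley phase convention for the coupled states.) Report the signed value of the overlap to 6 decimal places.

+0.632456  (= +√(2/5))

j₁+j₂−J=1  J+j₁−j₂=3  J−j₁+j₂=3  j₁+j₂+J+1=8
(j₁±m₁, j₂±m₂, J±M) = (3,1,1,3,3,3)
P² = 81/10
sum k=0..1:
  [0] +1/4 = 1/4
  [1] −1/36 = -1/36
S = 2/9
C² = P²·S² = 2/5 ; C = +0.632456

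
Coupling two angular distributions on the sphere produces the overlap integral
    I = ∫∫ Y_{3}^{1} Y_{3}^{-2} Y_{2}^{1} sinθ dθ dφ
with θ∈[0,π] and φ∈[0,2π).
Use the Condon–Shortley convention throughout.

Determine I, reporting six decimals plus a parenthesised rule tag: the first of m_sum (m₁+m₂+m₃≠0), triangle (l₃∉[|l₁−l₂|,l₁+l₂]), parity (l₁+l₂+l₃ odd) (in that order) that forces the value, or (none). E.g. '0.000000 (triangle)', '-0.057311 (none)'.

0.162868 (none)

Checks pass: Σm=0; 8 even; l₃=2∈[0,6].
(2·3+1)(2·3+1)(2·2+1) = 245
Δ: 4! 2! 2! / 9! → 1/3780
sum: t=1:−1/24 t=2:+1/4 t=3:−1/24 = 1/6
3j²(3 3 2; 0 0 0) = Δ·Π!·Σ² = 4/105  (sign +1)
sum: t=0:+1/48 t=1:−1/12 = -1/16
3j²(3 3 2; 1 -2 1) = Δ·Π!·Σ² = 1/28  (sign +1)
combine: 4πI² = 245·4/105·1/28 = 1/3
take √, sign +1: I = 0.16286750
No selection rule forces the value: the integral is nonzero (none).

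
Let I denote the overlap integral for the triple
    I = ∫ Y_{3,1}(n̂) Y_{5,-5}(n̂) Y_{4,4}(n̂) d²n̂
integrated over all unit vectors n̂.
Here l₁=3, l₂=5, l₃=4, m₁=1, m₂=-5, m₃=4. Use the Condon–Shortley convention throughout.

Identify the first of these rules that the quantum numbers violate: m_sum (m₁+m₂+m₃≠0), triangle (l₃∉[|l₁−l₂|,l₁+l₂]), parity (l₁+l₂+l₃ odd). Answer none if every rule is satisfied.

none

m₁+m₂+m₃ = 1 − 5 + 4 = 0  ✓
triangle: |3−5|=2 ≤ l₃=4 ≤ 3+5=8  ✓
parity: l₁+l₂+l₃ = 12 is even  ✓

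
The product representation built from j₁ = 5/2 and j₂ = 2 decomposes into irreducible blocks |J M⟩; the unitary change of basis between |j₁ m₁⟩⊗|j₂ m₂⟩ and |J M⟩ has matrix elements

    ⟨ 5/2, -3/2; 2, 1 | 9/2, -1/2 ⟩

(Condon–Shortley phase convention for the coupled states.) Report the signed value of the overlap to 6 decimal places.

+0.398410

triangle: 0!×5!×4!/10! = 2880/3628800
(j±m)!: 1!×4!×3!×1!×4!×5! = 414720
prefactor² = (2J+1)×Δ×N² = 23040/7
  k=0: +1/(0!×0!×4!×3!×1!×1!) = 1/144
Σ = 1/144  ⇒  CG² = 23040/7×(1/144)² = 10/63
CG = +√(10/63) = +0.398410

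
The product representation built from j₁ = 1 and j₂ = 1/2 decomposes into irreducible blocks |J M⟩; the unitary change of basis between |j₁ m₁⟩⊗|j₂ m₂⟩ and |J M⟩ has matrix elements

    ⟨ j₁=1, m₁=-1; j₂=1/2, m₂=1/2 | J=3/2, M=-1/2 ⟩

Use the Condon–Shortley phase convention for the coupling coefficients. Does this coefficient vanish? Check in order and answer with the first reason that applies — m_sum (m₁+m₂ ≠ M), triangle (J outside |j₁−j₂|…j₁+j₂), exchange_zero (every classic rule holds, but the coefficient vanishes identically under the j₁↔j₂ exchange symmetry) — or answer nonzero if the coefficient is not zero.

nonzero

m-sum: m₁+m₂ = -1+1/2 = -1/2, M = -1/2  ✓
triangle: |j₁−j₂| = 1/2 ≤ J = 3/2 ≤ j₁+j₂ = 3/2  ✓
exchange: j₁≠j₂ or m₁≠m₂ — the exchange symmetry imposes no constraint here
value check: CG = +√(1/3) = +0.577350 ≠ 0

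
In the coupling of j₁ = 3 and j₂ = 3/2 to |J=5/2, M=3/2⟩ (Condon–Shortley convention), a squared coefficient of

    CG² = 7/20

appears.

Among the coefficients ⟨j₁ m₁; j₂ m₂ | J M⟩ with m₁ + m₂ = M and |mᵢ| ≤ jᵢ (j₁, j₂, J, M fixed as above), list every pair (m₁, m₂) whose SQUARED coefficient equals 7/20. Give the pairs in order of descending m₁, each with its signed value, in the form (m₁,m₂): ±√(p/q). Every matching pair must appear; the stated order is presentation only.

Admissible pairs with m₁+m₂ = M = 3/2: (0,3/2), (1,1/2), (2,-1/2), (3,-3/2)
  (m₁,m₂)=(3,-3/2): CG² = 9/28, CG = +√(9/28)
  (m₁,m₂)=(2,-1/2): CG² = 1/14, CG = +√(1/14)
  (m₁,m₂)=(1,1/2): CG² = 7/20, CG = −√(7/20)   ← matches the target
  (m₁,m₂)=(0,3/2): CG² = 9/35, CG = +√(9/35)
Pairs with CG² = 7/20: (1,1/2): −√(7/20)

(1,1/2): −√(7/20)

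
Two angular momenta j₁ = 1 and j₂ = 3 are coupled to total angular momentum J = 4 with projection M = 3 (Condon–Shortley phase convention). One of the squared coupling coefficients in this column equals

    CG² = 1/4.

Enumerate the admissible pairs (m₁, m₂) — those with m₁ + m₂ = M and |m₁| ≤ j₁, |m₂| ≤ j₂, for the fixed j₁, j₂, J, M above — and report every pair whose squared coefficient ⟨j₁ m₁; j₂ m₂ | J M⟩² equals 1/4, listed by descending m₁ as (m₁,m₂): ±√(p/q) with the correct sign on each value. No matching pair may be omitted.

(0,3): +√(1/4)

Admissible pairs with m₁+m₂ = M = 3: (0,3), (1,2)
  (m₁,m₂)=(1,2): CG² = 3/4, CG = +√(3/4)
  (m₁,m₂)=(0,3): CG² = 1/4, CG = +√(1/4)   ← matches the target
Pairs with CG² = 1/4: (0,3): +√(1/4)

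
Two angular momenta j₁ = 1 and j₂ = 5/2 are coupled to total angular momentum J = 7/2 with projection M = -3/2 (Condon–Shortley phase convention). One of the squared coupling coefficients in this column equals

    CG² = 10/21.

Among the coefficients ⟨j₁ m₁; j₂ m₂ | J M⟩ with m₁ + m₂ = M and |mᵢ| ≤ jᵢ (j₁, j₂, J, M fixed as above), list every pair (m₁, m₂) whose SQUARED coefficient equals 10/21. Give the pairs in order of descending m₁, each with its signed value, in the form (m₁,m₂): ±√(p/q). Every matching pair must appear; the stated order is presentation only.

(0,-3/2): +√(10/21); (-1,-1/2): +√(10/21)

Admissible pairs with m₁+m₂ = M = -3/2: (-1,-1/2), (0,-3/2), (1,-5/2)
  (m₁,m₂)=(1,-5/2): CG² = 1/21, CG = +√(1/21)
  (m₁,m₂)=(0,-3/2): CG² = 10/21, CG = +√(10/21)   ← matches the target
  (m₁,m₂)=(-1,-1/2): CG² = 10/21, CG = +√(10/21)   ← matches the target
Pairs with CG² = 10/21: (0,-3/2): +√(10/21); (-1,-1/2): +√(10/21)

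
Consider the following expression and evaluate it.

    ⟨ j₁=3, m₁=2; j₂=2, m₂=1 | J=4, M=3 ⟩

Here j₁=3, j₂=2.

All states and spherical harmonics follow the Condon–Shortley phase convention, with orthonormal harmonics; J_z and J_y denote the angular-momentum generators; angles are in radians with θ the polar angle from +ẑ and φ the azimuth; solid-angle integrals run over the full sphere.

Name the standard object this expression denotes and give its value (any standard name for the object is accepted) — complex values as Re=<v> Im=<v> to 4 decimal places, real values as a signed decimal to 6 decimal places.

This is a Clebsch–Gordan (vector-coupling) coefficient.
√[9·1!5!3!/10! · 5!1!3!1!7!1!] = √(6480)
  +(−1)^0/∏(0,1,1,3,4,0)! = 1/144  (running 1/144)
  +(−1)^1/∏(1,0,0,2,5,1)! = -1/240  (running 1/360)
⟨..|..⟩ = √(6480)·(1/360) = +0.223607

Clebsch–Gordan coefficient, +√(1/20) ≈ +0.223607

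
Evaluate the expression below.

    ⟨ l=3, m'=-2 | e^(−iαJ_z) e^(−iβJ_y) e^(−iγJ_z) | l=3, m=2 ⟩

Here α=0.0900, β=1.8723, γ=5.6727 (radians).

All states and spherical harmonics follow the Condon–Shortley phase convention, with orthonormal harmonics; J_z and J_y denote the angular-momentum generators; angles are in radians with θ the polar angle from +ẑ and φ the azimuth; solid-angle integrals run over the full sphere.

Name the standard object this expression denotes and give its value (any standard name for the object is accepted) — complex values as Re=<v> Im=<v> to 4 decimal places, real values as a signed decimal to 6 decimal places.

This is a Wigner D-matrix element — the rotation-matrix element ⟨l m'| R(α,β,γ) |l m⟩ in the angular-momentum basis.
D^3_{-2,2}(0.0900,1.8723,5.6727) = e^{-i·-2·0.0900}·d^3_{-2,2}(1.8723)·e^{-i·2·5.6727}. Compute d first:
c=cos(1.872300/2)=0.592893, s=sin(1.872300/2)=0.805281; N=√[1·120·120·1]=120.000000
k∈{4,5} keeps every argument non-negative
  k=4: (−1)^0·120.0000/(24)·0.5929^2·0.8053^4 = +0.739117
  k=5: (−1)^1·120.0000/(120)·0.5929^0·0.8053^6 = -0.272701
d^3_{-2,2}(1.8723) = +0.739117 -0.272701 = +0.466416
D = (+0.983844+0.179030i)·(+0.466416)·(+0.342734+0.939432i) = +0.078829+0.459706i

Wigner D-matrix element, Re=0.0788 Im=0.4597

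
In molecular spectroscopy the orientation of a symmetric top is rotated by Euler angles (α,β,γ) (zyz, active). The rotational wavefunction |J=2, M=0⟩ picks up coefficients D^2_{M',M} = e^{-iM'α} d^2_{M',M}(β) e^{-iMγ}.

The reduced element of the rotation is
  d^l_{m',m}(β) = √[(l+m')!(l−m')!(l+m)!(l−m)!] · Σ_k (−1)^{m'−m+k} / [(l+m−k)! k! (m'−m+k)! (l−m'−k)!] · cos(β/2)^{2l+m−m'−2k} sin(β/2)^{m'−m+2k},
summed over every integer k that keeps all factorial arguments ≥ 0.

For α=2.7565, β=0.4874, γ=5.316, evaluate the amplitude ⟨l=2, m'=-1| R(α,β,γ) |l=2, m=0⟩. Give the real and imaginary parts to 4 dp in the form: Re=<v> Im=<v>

Re=-0.4697 Im=0.1904

First d^2_{-1,0}(β=0.4874), then the phase factors e^{-i(-1)α} and e^{-i(0)γ}:
With c≡cos(β/2)=0.970452 and s≡sin(β/2)=0.241295, N=[1·6·2·2]^{1/2}=4.898979
The bounds max(0,m−m')=1 and min(l+m,l−m')=2 give 2 terms
  k=1: (−1)^0·4.8990/(2)·0.9705^3·0.2413^1 = +0.540189
  k=2: (−1)^1·4.8990/(2)·0.9705^1·0.2413^3 = -0.033396
d^2_{-1,0}(0.4874) = +0.540189 -0.033396 = +0.506793
Attach z-rotation phases: D = e^{-i(-1)(2.7565)}·(+0.506793)·e^{-i(0)(5.3160)} = -0.469677+0.190374i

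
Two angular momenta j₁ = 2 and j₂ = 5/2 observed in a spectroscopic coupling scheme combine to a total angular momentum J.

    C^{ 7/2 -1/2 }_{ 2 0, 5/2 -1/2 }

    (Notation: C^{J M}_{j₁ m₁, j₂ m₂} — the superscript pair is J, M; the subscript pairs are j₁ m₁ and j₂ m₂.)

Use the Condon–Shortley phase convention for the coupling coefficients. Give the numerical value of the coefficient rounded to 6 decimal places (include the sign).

+0.195180

√[8·1!3!4!/9! · 2!2!2!3!3!4!] = √(768/35)
  +(−1)^0/∏(0,1,2,2,1,2)! = 1/8  (running 1/8)
  +(−1)^1/∏(1,0,1,1,2,3)! = -1/12  (running 1/24)
⟨..|..⟩ = √(768/35)·(1/24) = +0.195180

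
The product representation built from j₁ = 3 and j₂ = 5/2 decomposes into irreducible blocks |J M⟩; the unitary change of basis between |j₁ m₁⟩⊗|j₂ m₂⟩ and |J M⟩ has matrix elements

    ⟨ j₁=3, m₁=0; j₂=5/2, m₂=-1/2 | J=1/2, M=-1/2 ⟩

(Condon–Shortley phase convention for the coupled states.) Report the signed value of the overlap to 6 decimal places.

+√(1/7) = +0.377964

j₁+j₂−J=5  J+j₁−j₂=1  J−j₁+j₂=0  j₁+j₂+J+1=7
(j₁±m₁, j₂±m₂, J±M) = (3,3,2,3,0,1)
P² = 144/7
sum k=2..2:
  [2] +1/12 = 1/12
S = 1/12
C² = P²·S² = 1/7 ; C = +0.377964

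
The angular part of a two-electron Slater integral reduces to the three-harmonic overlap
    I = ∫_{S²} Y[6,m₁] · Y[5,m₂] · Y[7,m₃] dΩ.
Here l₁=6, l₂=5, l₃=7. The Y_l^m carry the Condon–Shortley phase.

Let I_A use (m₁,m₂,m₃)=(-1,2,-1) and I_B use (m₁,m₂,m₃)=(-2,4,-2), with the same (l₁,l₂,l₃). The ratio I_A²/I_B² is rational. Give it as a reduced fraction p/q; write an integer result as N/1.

5/4

l's match ⇒ only the (l;m) 3-j factors differ between A and B.
A: triangle coeff Δ(6,5,7) = 1/174594420; Σ_t [1,4]: t=1:−1/6220800 t=2:+1/345600 t=3:−1/165888 t=4:+1/622080 = -7/4147200; (3j)²=2401/277134 [(6 5 7; -1 2 -1)], sign=-1
B: triangle coeff Δ(6,5,7) = 1/174594420; Σ_t [3,4]: t=3:−1/3110400 t=4:+1/1658880 = 7/24883200; (3j)²=4802/692835 [(6 5 7; -2 4 -2)], sign=-1
I_A²/I_B² = (2401/277134)/(4802/692835) = 5/4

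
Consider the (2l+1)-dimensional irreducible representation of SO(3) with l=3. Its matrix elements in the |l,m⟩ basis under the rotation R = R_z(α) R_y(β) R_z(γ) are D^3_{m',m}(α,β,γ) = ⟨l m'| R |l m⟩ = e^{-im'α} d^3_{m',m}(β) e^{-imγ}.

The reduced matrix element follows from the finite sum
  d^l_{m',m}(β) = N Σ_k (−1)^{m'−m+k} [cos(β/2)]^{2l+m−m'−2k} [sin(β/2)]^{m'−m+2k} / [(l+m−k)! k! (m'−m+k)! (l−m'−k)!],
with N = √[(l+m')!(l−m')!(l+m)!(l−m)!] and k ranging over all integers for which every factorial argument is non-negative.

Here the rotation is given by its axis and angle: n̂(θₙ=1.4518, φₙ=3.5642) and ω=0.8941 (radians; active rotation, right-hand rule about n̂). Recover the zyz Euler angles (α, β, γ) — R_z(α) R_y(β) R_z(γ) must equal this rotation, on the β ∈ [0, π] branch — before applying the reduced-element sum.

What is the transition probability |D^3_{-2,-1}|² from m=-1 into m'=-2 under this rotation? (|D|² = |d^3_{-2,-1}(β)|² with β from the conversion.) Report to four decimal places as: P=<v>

Axis–angle → zyz. n̂ = (sinθₙcosφₙ, sinθₙsinφₙ, cosθₙ) = (-0.905573, -0.407239, +0.118716), ω = 0.8941.
R = I cosω + sinω [n̂]ₓ + (1−cosω) n̂n̂ᵀ gives
  R = [+0.932743, +0.045288, -0.357686; +0.230400, +0.688210, +0.687956; +0.277319, -0.724097, +0.631489]
β = atan2(√(R₁₃²+R₂₃²), R₃₃) = 0.887325; α = atan2(R₂₃, R₁₃) mod 2π = 2.050257; γ = atan2(R₃₂, −R₃₁) mod 2π = 4.346635
D^3_{-2,-1}(2.0503,0.8873,4.3466) = e^{-i·-2·2.0503}·d^3_{-2,-1}(0.8873)·e^{-i·-1·4.3466}. Compute d first:
Half-angle: c=0.903186, s=0.429250. N=√(1·120·2·24)=75.894664
The bounds max(0,m−m')=1 and min(l+m,l−m')=2 give 2 terms
  k=1: (−1)^0·75.8947/(24)·0.9032^5·0.4293^1 = +0.815822
  k=2: (−1)^1·75.8947/(12)·0.9032^3·0.4293^3 = -0.368547
d^3_{-2,-1}(0.8873) = +0.815822 -0.368547 = +0.447276
|D^3_{-2,-1}|² = |d^3_{-2,-1}(β)|² = (+0.447276)² = 0.200056 (the z-rotation phases have unit modulus)

P=0.2001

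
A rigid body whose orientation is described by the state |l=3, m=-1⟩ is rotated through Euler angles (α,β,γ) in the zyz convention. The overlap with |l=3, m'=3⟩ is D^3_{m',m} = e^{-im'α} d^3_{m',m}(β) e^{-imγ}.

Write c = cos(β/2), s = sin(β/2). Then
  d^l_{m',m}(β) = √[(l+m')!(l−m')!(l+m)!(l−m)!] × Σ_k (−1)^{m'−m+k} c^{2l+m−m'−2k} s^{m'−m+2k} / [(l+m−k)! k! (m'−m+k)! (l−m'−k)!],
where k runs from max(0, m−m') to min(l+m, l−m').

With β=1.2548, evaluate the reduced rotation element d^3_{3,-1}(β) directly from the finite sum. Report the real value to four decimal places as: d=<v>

d=0.3015

d^3_{3,-1}(β=1.2548) via the finite sum:
With c≡cos(β/2)=0.809557 and s≡sin(β/2)=0.587042, N=[720·1·2·24]^{1/2}=185.903201
Admissible k: 0..0 (factorial args all ≥0)
  k=0: (−1)^4·185.9032/(48)·0.8096^2·0.5870^4 = +0.301451
d^3_{3,-1}(1.2548) = +0.301451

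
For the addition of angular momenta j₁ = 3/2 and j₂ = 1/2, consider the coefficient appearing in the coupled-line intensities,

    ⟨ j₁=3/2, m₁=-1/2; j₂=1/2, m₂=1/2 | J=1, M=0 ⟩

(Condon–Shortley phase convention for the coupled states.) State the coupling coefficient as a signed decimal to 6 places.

j₁+j₂−J=1  J+j₁−j₂=2  J−j₁+j₂=0  j₁+j₂+J+1=4
(j₁±m₁, j₂±m₂, J±M) = (1,2,1,0,1,1)
P² = 1/2
sum k=1..1:
  [1] −1/1 = -1
S = -1
C² = P²·S² = 1/2 ; C = -0.707107

−√(1/2) ≈ -0.707107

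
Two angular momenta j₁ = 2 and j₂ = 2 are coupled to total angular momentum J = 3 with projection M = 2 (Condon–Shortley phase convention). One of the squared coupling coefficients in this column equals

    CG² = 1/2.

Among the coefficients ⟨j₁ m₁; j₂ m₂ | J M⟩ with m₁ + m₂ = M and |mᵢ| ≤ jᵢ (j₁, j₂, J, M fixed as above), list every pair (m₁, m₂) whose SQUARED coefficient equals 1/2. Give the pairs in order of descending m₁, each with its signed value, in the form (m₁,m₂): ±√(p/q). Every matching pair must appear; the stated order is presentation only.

Admissible pairs with m₁+m₂ = M = 2: (0,2), (1,1), (2,0)
  (m₁,m₂)=(2,0): CG² = 1/2, CG = +√(1/2)   ← matches the target
  (m₁,m₂)=(1,1): CG² = 0/1, CG = 0
  (m₁,m₂)=(0,2): CG² = 1/2, CG = −√(1/2)   ← matches the target
Pairs with CG² = 1/2: (2,0): +√(1/2); (0,2): −√(1/2)

(2,0): +√(1/2); (0,2): −√(1/2)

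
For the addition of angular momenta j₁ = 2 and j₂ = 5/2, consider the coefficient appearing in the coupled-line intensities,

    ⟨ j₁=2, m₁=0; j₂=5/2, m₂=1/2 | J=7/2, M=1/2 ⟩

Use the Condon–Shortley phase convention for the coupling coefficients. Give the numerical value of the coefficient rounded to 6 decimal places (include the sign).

−√(4/105) = -0.195180

j₁+j₂−J=1  J+j₁−j₂=3  J−j₁+j₂=4  j₁+j₂+J+1=9
(j₁±m₁, j₂±m₂, J±M) = (2,2,3,2,4,3)
P² = 768/35
sum k=0..1:
  [0] +1/12 = 1/12
  [1] −1/8 = -1/8
S = -1/24
C² = P²·S² = 4/105 ; C = -0.195180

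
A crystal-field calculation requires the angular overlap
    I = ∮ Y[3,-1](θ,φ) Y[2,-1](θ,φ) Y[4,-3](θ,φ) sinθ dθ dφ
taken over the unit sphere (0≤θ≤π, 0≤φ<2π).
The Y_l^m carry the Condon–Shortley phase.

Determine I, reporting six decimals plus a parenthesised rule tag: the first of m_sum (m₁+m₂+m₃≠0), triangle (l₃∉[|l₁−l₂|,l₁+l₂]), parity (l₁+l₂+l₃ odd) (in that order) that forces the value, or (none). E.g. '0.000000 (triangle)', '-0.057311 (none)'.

-1 − 1 − 3 = -5 ≠ 0: azimuthal integral kills it; I = 0

0.000000 (m_sum)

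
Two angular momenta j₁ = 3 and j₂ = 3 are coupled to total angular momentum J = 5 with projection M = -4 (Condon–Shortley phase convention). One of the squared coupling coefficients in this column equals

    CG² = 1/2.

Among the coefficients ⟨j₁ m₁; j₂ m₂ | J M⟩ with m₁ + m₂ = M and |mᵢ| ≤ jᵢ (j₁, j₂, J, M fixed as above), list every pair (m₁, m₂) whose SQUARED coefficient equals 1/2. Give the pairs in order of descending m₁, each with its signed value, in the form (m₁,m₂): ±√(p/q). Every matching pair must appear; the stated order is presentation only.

(-1,-3): +√(1/2); (-3,-1): −√(1/2)

Admissible pairs with m₁+m₂ = M = -4: (-3,-1), (-2,-2), (-1,-3)
  (m₁,m₂)=(-1,-3): CG² = 1/2, CG = +√(1/2)   ← matches the target
  (m₁,m₂)=(-2,-2): CG² = 0/1, CG = 0
  (m₁,m₂)=(-3,-1): CG² = 1/2, CG = −√(1/2)   ← matches the target
Pairs with CG² = 1/2: (-1,-3): +√(1/2); (-3,-1): −√(1/2)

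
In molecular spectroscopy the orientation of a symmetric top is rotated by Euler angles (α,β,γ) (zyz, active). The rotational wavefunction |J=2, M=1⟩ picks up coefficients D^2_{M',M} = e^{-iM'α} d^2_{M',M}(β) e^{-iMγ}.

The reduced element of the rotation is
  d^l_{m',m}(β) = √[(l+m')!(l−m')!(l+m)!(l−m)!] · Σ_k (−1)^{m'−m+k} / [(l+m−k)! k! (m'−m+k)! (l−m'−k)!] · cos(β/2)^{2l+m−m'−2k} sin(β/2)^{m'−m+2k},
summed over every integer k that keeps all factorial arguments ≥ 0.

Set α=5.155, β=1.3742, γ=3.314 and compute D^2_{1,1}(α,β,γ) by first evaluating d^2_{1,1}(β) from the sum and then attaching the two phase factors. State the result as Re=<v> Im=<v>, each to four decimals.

Split into d^2_{1,1}(β=1.3742) × two z-phases.
Half-angle: c=0.773089, s=0.634298. N=√(6·1·6·1)=6.000000
Admissible k: 0..1 (factorial args all ≥0)
  k=0: (−1)^0·6.0000/(6)·0.7731^4·0.6343^0 = +0.357205
  k=1: (−1)^1·6.0000/(2)·0.7731^2·0.6343^2 = -0.721384
d^2_{1,1}(1.3742) = +0.357205 -0.721384 = -0.364179
Phases: e^{-i·(1)·5.1550}=+0.428300+0.903636i, e^{-i·(1)·3.3140}=-0.985175+0.171555i ⇒ D=+0.210122+0.297448i

Re=0.2101 Im=0.2974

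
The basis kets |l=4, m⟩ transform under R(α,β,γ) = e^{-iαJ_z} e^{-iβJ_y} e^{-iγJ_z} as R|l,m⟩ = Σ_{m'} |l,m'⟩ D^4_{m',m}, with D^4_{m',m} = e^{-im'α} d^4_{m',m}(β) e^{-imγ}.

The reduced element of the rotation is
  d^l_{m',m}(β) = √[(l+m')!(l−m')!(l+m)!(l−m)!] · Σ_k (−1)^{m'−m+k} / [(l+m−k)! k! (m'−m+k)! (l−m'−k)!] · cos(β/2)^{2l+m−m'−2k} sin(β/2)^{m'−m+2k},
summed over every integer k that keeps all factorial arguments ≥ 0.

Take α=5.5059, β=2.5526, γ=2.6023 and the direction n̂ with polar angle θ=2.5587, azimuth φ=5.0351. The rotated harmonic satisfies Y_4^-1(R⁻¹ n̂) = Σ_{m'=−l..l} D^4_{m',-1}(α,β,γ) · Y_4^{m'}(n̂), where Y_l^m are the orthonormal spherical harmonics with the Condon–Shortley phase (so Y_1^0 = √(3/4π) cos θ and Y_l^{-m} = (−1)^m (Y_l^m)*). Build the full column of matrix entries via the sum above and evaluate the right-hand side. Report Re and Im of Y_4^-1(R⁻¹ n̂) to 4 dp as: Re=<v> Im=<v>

Re=-0.2854 Im=-0.3005

Need the full column D^4_{m',-1} for m'=−4..4 at α=5.5059, β=2.5526, γ=2.6023.
cos(β/2)=0.290258, sin(β/2)=0.956948
d^4_{-4,-1}: single k=3 term ⇒ +0.013511;  D = +0.011812-0.006558i
d^4_{-3,-1}: k∈[2..3] ⇒ +0.004347 -0.078743 = -0.074396;  D = -0.071692-0.019876i
d^4_{-2,-1}: k∈[1..3] ⇒ +0.000705 -0.038299 +0.277530 = +0.239935;  D = +0.119857+0.207854i
d^4_{-1,-1}: k∈[0..3] ⇒ +0.000050 -0.008214 +0.178571 -0.646993 = -0.476585;  D = +0.119856-0.461268i
d^4_{0,-1}: k∈[0..3] ⇒ -0.000743 +0.048445 -0.526576 +0.953935 = +0.475062;  D = -0.407637+0.243958i
d^4_{1,-1}: k∈[0..3] ⇒ +0.005476 -0.178571 +0.970489 -0.703248 = +0.094146;  D = -0.091493-0.022195i
d^4_{2,-1}: k∈[0..2] ⇒ -0.025533 +0.416295 -0.904982 = -0.514220;  D = +0.271192+0.436896i
d^4_{3,-1}: k∈[0..1] ⇒ +0.078743 -0.513535 = -0.434792;  D = -0.095634+0.424144i
d^4_{4,-1}: single k=0 term ⇒ -0.146855;  D = -0.123499+0.079463i
Y_4^{m'}(θ=2.5587,φ=5.0351) and Σ D·Y over m':
  (+0.0118-0.0066i)·(+0.0112-0.0390i)  (-0.0717-0.0199i)·(+0.1436+0.0988i)  (+0.1199+0.2079i)·(-0.3141+0.2365i)  (+0.1199-0.4613i)·(-0.1296-0.3874i)  (-0.4076+0.2440i)·(-0.0959+0.0000i)  (-0.0915-0.0222i)·(+0.1296-0.3874i)  (+0.2712+0.4369i)·(-0.3141-0.2365i)  (-0.0956+0.4241i)·(-0.1436+0.0988i)  (-0.1235+0.0795i)·(+0.0112+0.0390i)
Y_4^-1(R⁻¹ n̂) = -0.285372-0.300535i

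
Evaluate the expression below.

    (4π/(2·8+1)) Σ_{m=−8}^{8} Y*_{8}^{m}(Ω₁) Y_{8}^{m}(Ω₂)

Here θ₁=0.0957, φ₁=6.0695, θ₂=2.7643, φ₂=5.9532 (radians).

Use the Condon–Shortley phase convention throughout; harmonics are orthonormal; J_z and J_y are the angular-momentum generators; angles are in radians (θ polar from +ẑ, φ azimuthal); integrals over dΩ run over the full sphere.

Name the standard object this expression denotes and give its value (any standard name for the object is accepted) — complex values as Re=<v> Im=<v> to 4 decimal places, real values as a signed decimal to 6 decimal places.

This sum is the spherical-harmonic addition theorem: it equals the Legendre polynomial P_l(cos γ) of the angle γ between the two directions.
Summing Y*_{l m}(θ₁,φ₁)·Y_{l m}(θ₂,φ₂) over m ∈ [−8, 8]; prefactor 4π/(2·8+1) = 0.739198:
  [-8]  conj(Y_{8,-8})(Ω₁) = -0.000000-0.000000i ; Y_{8,-8}(Ω₂) = -0.000153+0.000084i ; Δ = +0.000000+0.000000i
  [-7]  conj(Y_{8,-7})(Ω₁) = +0.000000-0.000000i ; Y_{8,-7}(Ω₂) = +0.001189-0.001305i ; Δ = -0.000000-0.000000i
  [-6]  conj(Y_{8,-6})(Ω₁) = +0.000001-0.000004i ; Y_{8,-6}(Ω₂) = -0.004479+0.010330i ; Δ = +0.000000+0.000000i
  [-5]  conj(Y_{8,-5})(Ω₁) = +0.000037-0.000067i ; Y_{8,-5}(Ω₂) = +0.004041-0.050957i ; Δ = -0.000003-0.000002i
  [-4]  conj(Y_{8,-4})(Ω₁) = +0.000723-0.000831i ; Y_{8,-4}(Ω₂) = +0.041892+0.163481i ; Δ = +0.000166+0.000083i
  [-3]  conj(Y_{8,-3})(Ω₁) = +0.009441-0.007045i ; Y_{8,-3}(Ω₂) = -0.215238-0.327922i ; Δ = -0.004342-0.001580i
  [-2]  conj(Y_{8,-2})(Ω₁) = +0.081522-0.037129i ; Y_{8,-2}(Ω₂) = +0.450413+0.349547i ; Δ = +0.049697+0.011773i
  [-1]  conj(Y_{8,-1})(Ω₁) = +0.424820-0.092185i ; Y_{8,-1}(Ω₂) = -0.290405-0.099466i ; Δ = -0.132539-0.015484i
  [+0]  conj(Y_{8,0})(Ω₁) = +0.979055-0.000000i ; Y_{8,0}(Ω₂) = -0.379580+0.000000i ; Δ = -0.371630+0.000000i
  [+1]  conj(Y_{8,1})(Ω₁) = -0.424820-0.092185i ; Y_{8,1}(Ω₂) = +0.290405-0.099466i ; Δ = -0.132539+0.015484i
  [+2]  conj(Y_{8,2})(Ω₁) = +0.081522+0.037129i ; Y_{8,2}(Ω₂) = +0.450413-0.349547i ; Δ = +0.049697-0.011773i
  [+3]  conj(Y_{8,3})(Ω₁) = -0.009441-0.007045i ; Y_{8,3}(Ω₂) = +0.215238-0.327922i ; Δ = -0.004342+0.001580i
  [+4]  conj(Y_{8,4})(Ω₁) = +0.000723+0.000831i ; Y_{8,4}(Ω₂) = +0.041892-0.163481i ; Δ = +0.000166-0.000083i
  [+5]  conj(Y_{8,5})(Ω₁) = -0.000037-0.000067i ; Y_{8,5}(Ω₂) = -0.004041-0.050957i ; Δ = -0.000003+0.000002i
  [+6]  conj(Y_{8,6})(Ω₁) = +0.000001+0.000004i ; Y_{8,6}(Ω₂) = -0.004479-0.010330i ; Δ = +0.000000-0.000000i
  [+7]  conj(Y_{8,7})(Ω₁) = -0.000000-0.000000i ; Y_{8,7}(Ω₂) = -0.001189-0.001305i ; Δ = -0.000000+0.000000i
  [+8]  conj(Y_{8,8})(Ω₁) = -0.000000+0.000000i ; Y_{8,8}(Ω₂) = -0.000153-0.000084i ; Δ = +0.000000-0.000000i
Total Σ_m = -0.545673-0.000000i. Multiply by 0.739198: -0.403361-0.000000i. P_8(cos γ) = -0.403361

Legendre polynomial (addition theorem), -0.403361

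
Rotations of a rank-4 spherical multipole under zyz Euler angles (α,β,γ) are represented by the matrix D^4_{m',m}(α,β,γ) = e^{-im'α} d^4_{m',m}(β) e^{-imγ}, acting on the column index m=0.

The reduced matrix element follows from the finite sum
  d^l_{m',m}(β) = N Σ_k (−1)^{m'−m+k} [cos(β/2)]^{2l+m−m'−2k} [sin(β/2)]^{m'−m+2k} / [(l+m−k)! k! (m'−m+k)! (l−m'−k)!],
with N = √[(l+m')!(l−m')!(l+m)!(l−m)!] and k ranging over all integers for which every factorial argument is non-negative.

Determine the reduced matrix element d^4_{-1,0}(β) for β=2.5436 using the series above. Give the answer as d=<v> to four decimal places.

d^4_{-1,0}(β=2.5436) via the finite sum:
c=cos(2.543600/2)=0.294561, s=sin(2.543600/2)=0.955633; N=√[6·120·24·24]=643.987578
k∈{1,2,3,4} keeps every argument non-negative
  k=1: (−1)^0·643.9876/(144)·0.2946^7·0.9556^1 = +0.000822
  k=2: (−1)^1·643.9876/(24)·0.2946^5·0.9556^3 = -0.051930
  k=3: (−1)^2·643.9876/(24)·0.2946^3·0.9556^5 = +0.546572
  k=4: (−1)^3·643.9876/(144)·0.2946^1·0.9556^7 = -0.958798
d^4_{-1,0}(2.5436) = +0.000822 -0.051930 +0.546572 -0.958798 = -0.463333

d=-0.4633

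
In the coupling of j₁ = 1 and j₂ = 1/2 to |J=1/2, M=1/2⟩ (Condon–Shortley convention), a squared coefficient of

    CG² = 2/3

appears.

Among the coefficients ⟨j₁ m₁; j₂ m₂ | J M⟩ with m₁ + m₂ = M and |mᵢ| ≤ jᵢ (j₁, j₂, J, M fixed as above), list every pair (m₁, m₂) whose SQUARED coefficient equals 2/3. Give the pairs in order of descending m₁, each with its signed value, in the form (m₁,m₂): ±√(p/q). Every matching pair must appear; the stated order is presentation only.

(1,-1/2): +√(2/3)

Admissible pairs with m₁+m₂ = M = 1/2: (0,1/2), (1,-1/2)
  (m₁,m₂)=(1,-1/2): CG² = 2/3, CG = +√(2/3)   ← matches the target
  (m₁,m₂)=(0,1/2): CG² = 1/3, CG = −√(1/3)
Pairs with CG² = 2/3: (1,-1/2): +√(2/3)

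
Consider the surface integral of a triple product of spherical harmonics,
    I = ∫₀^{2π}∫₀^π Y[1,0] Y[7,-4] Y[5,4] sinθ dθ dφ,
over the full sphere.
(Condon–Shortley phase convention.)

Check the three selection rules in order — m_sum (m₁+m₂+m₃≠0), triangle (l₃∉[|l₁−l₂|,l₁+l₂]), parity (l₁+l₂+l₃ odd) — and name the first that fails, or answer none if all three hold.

azimuthal sum: 0 − 4 + 4 = 0  ✓
l₃ must lie in [6,8]; have l₃=5  ✗
L = 1 + 7 + 5 = 13 (odd)

triangle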